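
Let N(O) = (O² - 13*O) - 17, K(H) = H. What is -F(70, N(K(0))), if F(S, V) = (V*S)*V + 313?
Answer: -20543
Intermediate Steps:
N(O) = -17 + O² - 13*O
F(S, V) = 313 + S*V² (F(S, V) = (S*V)*V + 313 = S*V² + 313 = 313 + S*V²)
-F(70, N(K(0))) = -(313 + 70*(-17 + 0² - 13*0)²) = -(313 + 70*(-17 + 0 + 0)²) = -(313 + 70*(-17)²) = -(313 + 70*289) = -(313 + 20230) = -1*20543 = -20543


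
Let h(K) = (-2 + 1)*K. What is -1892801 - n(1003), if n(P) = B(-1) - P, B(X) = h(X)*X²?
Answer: -1891799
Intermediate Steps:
h(K) = -K
B(X) = -X³ (B(X) = (-X)*X² = -X³)
n(P) = 1 - P (n(P) = -1*(-1)³ - P = -1*(-1) - P = 1 - P)
-1892801 - n(1003) = -1892801 - (1 - 1*1003) = -1892801 - (1 - 1003) = -1892801 - 1*(-1002) = -1892801 + 1002 = -1891799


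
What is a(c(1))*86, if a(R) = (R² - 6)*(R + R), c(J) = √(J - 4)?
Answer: -1548*I*√3 ≈ -2681.2*I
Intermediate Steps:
c(J) = √(-4 + J)
a(R) = 2*R*(-6 + R²) (a(R) = (-6 + R²)*(2*R) = 2*R*(-6 + R²))
a(c(1))*86 = (2*√(-4 + 1)*(-6 + (√(-4 + 1))²))*86 = (2*√(-3)*(-6 + (√(-3))²))*86 = (2*(I*√3)*(-6 + (I*√3)²))*86 = (2*(I*√3)*(-6 - 3))*86 = (2*(I*√3)*(-9))*86 = -18*I*√3*86 = -1548*I*√3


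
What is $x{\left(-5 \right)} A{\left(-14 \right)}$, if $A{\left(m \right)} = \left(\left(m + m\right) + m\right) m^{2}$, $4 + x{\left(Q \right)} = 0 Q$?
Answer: $32928$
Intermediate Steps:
$x{\left(Q \right)} = -4$ ($x{\left(Q \right)} = -4 + 0 Q = -4 + 0 = -4$)
$A{\left(m \right)} = 3 m^{3}$ ($A{\left(m \right)} = \left(2 m + m\right) m^{2} = 3 m m^{2} = 3 m^{3}$)
$x{\left(-5 \right)} A{\left(-14 \right)} = - 4 \cdot 3 \left(-14\right)^{3} = - 4 \cdot 3 \left(-2744\right) = \left(-4\right) \left(-8232\right) = 32928$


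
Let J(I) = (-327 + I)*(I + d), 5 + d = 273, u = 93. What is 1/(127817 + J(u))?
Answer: 1/43343 ≈ 2.3072e-5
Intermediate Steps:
d = 268 (d = -5 + 273 = 268)
J(I) = (-327 + I)*(268 + I) (J(I) = (-327 + I)*(I + 268) = (-327 + I)*(268 + I))
1/(127817 + J(u)) = 1/(127817 + (-87636 + 93² - 59*93)) = 1/(127817 + (-87636 + 8649 - 5487)) = 1/(127817 - 84474) = 1/43343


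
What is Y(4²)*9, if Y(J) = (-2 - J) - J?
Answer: -306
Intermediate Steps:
Y(J) = -2 - 2*J
Y(4²)*9 = (-2 - 2*4²)*9 = (-2 - 2*16)*9 = (-2 - 32)*9 = -34*9 = -306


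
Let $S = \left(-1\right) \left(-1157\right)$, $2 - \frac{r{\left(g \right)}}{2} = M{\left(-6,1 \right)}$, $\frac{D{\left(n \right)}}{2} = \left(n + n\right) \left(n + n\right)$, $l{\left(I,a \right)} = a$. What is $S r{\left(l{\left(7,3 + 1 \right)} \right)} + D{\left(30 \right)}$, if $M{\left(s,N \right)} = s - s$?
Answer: $11828$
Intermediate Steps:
$M{\left(s,N \right)} = 0$
$D{\left(n \right)} = 8 n^{2}$ ($D{\left(n \right)} = 2 \left(n + n\right) \left(n + n\right) = 2 \cdot 2 n 2 n = 2 \cdot 4 n^{2} = 8 n^{2}$)
$r{\left(g \right)} = 4$ ($r{\left(g \right)} = 4 - 0 = 4 + 0 = 4$)
$S = 1157$
$S r{\left(l{\left(7,3 + 1 \right)} \right)} + D{\left(30 \right)} = 1157 \cdot 4 + 8 \cdot 30^{2} = 4628 + 8 \cdot 900 = 4628 + 7200 = 11828$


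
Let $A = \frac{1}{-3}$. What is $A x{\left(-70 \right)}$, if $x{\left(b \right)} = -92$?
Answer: $\frac{92}{3} \approx 30.667$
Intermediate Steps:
$A = - \frac{1}{3} \approx -0.33333$
$A x{\left(-70 \right)} = \left(- \frac{1}{3}\right) \left(-92\right) = \frac{92}{3}$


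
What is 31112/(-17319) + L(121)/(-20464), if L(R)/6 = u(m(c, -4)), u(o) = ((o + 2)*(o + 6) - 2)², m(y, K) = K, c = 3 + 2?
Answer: -80052109/44302002 ≈ -1.8070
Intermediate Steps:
c = 5
u(o) = (-2 + (2 + o)*(6 + o))² (u(o) = ((2 + o)*(6 + o) - 2)² = (-2 + (2 + o)*(6 + o))²)
L(R) = 216 (L(R) = 6*(10 + (-4)² + 8*(-4))² = 6*(10 + 16 - 32)² = 6*(-6)² = 6*36 = 216)
31112/(-17319) + L(121)/(-20464) = 31112/(-17319) + 216/(-20464) = 31112*(-1/17319) + 216*(-1/20464) = -31112/17319 - 27/2558 = -80052109/44302002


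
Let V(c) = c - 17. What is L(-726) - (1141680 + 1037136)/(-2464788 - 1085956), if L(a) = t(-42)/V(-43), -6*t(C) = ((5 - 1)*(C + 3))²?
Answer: 151380694/2219215 ≈ 68.214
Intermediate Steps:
V(c) = -17 + c
t(C) = -(12 + 4*C)²/6 (t(C) = -(5 - 1)²*(C + 3)²/6 = -16*(3 + C)²/6 = -(12 + 4*C)²/6)
L(a) = 338/5 (L(a) = (-8*(3 - 42)²/3)/(-17 - 43) = -8/3*(-39)²/(-60) = -8/3*1521*(-1/60) = -4056*(-1/60) = 338/5)
L(-726) - (1141680 + 1037136)/(-2464788 - 1085956) = 338/5 - (1141680 + 1037136)/(-2464788 - 1085956) = 338/5 - 2178816/(-3550744) = 338/5 - 2178816*(-1)/3550744 = 338/5 - 1*(-272352/443843) = 338/5 + 272352/443843 = 151380694/2219215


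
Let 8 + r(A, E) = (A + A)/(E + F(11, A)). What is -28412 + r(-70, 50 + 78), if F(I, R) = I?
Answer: -3950520/139 ≈ -28421.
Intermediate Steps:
r(A, E) = -8 + 2*A/(11 + E) (r(A, E) = -8 + (A + A)/(E + 11) = -8 + (2*A)/(11 + E) = -8 + 2*A/(11 + E))
-28412 + r(-70, 50 + 78) = -28412 + 2*(-44 - 70 - 4*(50 + 78))/(11 + (50 + 78)) = -28412 + 2*(-44 - 70 - 4*128)/(11 + 128) = -28412 + 2*(-44 - 70 - 512)/139 = -28412 + 2*(1/139)*(-626) = -28412 - 1252/139 = -3950520/139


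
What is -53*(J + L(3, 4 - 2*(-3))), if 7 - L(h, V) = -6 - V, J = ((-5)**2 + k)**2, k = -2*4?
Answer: -16536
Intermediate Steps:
k = -8
J = 289 (J = ((-5)**2 - 8)**2 = (25 - 8)**2 = 17**2 = 289)
L(h, V) = 13 + V (L(h, V) = 7 - (-6 - V) = 7 + (6 + V) = 13 + V)
-53*(J + L(3, 4 - 2*(-3))) = -53*(289 + (13 + (4 - 2*(-3)))) = -53*(289 + (13 + (4 + 6))) = -53*(289 + (13 + 10)) = -53*(289 + 23) = -53*312 = -16536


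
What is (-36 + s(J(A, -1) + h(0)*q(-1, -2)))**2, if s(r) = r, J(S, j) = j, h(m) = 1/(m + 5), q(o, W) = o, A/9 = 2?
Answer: 34596/25 ≈ 1383.8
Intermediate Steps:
A = 18 (A = 9*2 = 18)
h(m) = 1/(5 + m)
(-36 + s(J(A, -1) + h(0)*q(-1, -2)))**2 = (-36 + (-1 - 1/(5 + 0)))**2 = (-36 + (-1 - 1/5))**2 = (-36 - 6/5)**2 = (-186/5)**2 = 34596/25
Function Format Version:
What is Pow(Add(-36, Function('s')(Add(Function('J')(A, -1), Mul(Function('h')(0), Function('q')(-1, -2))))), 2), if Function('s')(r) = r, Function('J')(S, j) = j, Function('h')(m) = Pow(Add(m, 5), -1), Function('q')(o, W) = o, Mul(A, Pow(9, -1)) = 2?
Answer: Rational(34596, 25) ≈ 1383.8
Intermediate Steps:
A = 18 (A = Mul(9, 2) = 18)
Function('h')(m) = Pow(Add(5, m), -1)
Pow(Add(-36, Function('s')(Add(Function('J')(A, -1), Mul(Function('h')(0), Function('q')(-1, -2))))), 2) = Pow(Add(-36, Add(-1, Mul(Pow(Add(5, 0), -1), -1))), 2) = Pow(Add(-36, Add(-1, Mul(Pow(5, -1), -1))), 2) = Pow(Add(-36, Add(-1, Mul(Rational(1, 5), -1))), 2) = Pow(Add(-36, Add(-1, Rational(-1, 5))), 2) = Pow(Add(-36, Rational(-6, 5)), 2) = Pow(Rational(-186, 5), 2) = Rational(34596, 25)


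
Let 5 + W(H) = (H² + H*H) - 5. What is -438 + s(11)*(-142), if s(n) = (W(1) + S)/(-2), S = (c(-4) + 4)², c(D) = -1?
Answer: -367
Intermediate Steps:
W(H) = -10 + 2*H² (W(H) = -5 + ((H² + H*H) - 5) = -5 + ((H² + H²) - 5) = -5 + (2*H² - 5) = -5 + (-5 + 2*H²) = -10 + 2*H²)
S = 9 (S = (-1 + 4)² = 3² = 9)
s(n) = -½ (s(n) = ((-10 + 2*1²) + 9)/(-2) = ((-10 + 2*1) + 9)*(-½) = ((-10 + 2) + 9)*(-½) = (-8 + 9)*(-½) = 1*(-½) = -½)
-438 + s(11)*(-142) = -438 - ½*(-142) = -438 + 71 = -367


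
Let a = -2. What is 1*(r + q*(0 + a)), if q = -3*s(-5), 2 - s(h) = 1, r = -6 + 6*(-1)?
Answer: -6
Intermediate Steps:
r = -12 (r = -6 - 6 = -12)
s(h) = 1 (s(h) = 2 - 1*1 = 2 - 1 = 1)
q = -3 (q = -3*1 = -3)
1*(r + q*(0 + a)) = 1*(-12 - 3*(0 - 2)) = 1*(-12 - 3*(-2)) = 1*(-12 + 6) = 1*(-6) = -6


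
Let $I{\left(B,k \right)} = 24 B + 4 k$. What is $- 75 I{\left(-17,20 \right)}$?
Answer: $24600$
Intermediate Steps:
$I{\left(B,k \right)} = 4 k + 24 B$
$- 75 I{\left(-17,20 \right)} = - 75 \left(4 \cdot 20 + 24 \left(-17\right)\right) = - 75 \left(80 - 408\right) = \left(-75\right) \left(-328\right) = 24600$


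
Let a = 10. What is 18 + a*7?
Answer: 88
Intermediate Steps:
18 + a*7 = 18 + 10*7 = 18 + 70 = 88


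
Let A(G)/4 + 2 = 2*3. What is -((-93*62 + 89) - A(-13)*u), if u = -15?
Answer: 5437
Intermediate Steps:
A(G) = 16 (A(G) = -8 + 4*(2*3) = -8 + 4*6 = -8 + 24 = 16)
-((-93*62 + 89) - A(-13)*u) = -((-93*62 + 89) - 16*(-15)) = -((-5766 + 89) - 1*(-240)) = -(-5677 + 240) = -1*(-5437) = 5437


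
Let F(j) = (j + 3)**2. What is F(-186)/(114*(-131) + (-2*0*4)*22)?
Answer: -11163/4978 ≈ -2.2425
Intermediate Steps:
F(j) = (3 + j)**2
F(-186)/(114*(-131) + (-2*0*4)*22) = (3 - 186)**2/(114*(-131) + (-2*0*4)*22) = (-183)**2/(-14934 + (0*4)*22) = 33489/(-14934 + 0*22) = 33489/(-14934 + 0) = 33489/(-14934) = 33489*(-1/14934) = -11163/4978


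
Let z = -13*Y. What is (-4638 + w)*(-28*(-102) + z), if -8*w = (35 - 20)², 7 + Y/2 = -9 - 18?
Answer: -34902615/2 ≈ -1.7451e+7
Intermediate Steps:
Y = -68 (Y = -14 + 2*(-9 - 18) = -14 + 2*(-27) = -14 - 54 = -68)
w = -225/8 (w = -(35 - 20)²/8 = -⅛*15² = -⅛*225 = -225/8 ≈ -28.125)
z = 884 (z = -13*(-68) = 884)
(-4638 + w)*(-28*(-102) + z) = (-4638 - 225/8)*(-28*(-102) + 884) = -37329*(2856 + 884)/8 = -37329/8*3740 = -34902615/2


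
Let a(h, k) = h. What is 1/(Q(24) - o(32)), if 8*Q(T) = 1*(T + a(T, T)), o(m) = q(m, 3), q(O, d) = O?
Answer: -1/26 ≈ -0.038462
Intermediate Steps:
o(m) = m
Q(T) = T/4 (Q(T) = (1*(T + T))/8 = (1*(2*T))/8 = (2*T)/8 = T/4)
1/(Q(24) - o(32)) = 1/((1/4)*24 - 1*32) = 1/(6 - 32) = 1/(-26) = -1/26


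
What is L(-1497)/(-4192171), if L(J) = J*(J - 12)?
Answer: -2258973/4192171 ≈ -0.53886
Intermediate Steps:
L(J) = J*(-12 + J)
L(-1497)/(-4192171) = -1497*(-12 - 1497)/(-4192171) = -1497*(-1509)*(-1/4192171) = 2258973*(-1/4192171) = -2258973/4192171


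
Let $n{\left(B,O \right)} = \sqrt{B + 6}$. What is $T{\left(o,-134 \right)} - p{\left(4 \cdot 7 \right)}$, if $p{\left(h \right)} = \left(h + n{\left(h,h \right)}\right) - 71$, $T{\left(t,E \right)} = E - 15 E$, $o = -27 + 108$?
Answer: $1919 - \sqrt{34} \approx 1913.2$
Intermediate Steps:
$o = 81$
$n{\left(B,O \right)} = \sqrt{6 + B}$
$T{\left(t,E \right)} = - 14 E$
$p{\left(h \right)} = -71 + h + \sqrt{6 + h}$ ($p{\left(h \right)} = \left(h + \sqrt{6 + h}\right) - 71 = -71 + h + \sqrt{6 + h}$)
$T{\left(o,-134 \right)} - p{\left(4 \cdot 7 \right)} = \left(-14\right) \left(-134\right) - \left(-71 + 4 \cdot 7 + \sqrt{6 + 4 \cdot 7}\right) = 1876 - \left(-71 + 28 + \sqrt{6 + 28}\right) = 1876 - \left(-71 + 28 + \sqrt{34}\right) = 1876 - \left(-43 + \sqrt{34}\right) = 1876 + \left(43 - \sqrt{34}\right) = 1919 - \sqrt{34}$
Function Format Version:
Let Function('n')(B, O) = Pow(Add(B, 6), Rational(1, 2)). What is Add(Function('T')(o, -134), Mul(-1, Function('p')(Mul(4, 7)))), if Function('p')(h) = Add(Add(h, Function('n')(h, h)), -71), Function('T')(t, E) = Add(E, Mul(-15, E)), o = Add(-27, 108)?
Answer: Add(1919, Mul(-1, Pow(34, Rational(1, 2)))) ≈ 1913.2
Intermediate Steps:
o = 81
Function('n')(B, O) = Pow(Add(6, B), Rational(1, 2))
Function('T')(t, E) = Mul(-14, E)
Function('p')(h) = Add(-71, h, Pow(Add(6, h), Rational(1, 2))) (Function('p')(h) = Add(Add(h, Pow(Add(6, h), Rational(1, 2))), -71) = Add(-71, h, Pow(Add(6, h), Rational(1, 2))))
Add(Function('T')(o, -134), Mul(-1, Function('p')(Mul(4, 7)))) = Add(Mul(-14, -134), Mul(-1, Add(-71, Mul(4, 7), Pow(Add(6, Mul(4, 7)), Rational(1, 2))))) = Add(1876, Mul(-1, Add(-71, 28, Pow(Add(6, 28), Rational(1, 2))))) = Add(1876, Mul(-1, Add(-71, 28, Pow(34, Rational(1, 2))))) = Add(1876, Mul(-1, Add(-43, Pow(34, Rational(1, 2))))) = Add(1876, Add(43, Mul(-1, Pow(34, Rational(1, 2))))) = Add(1919, Mul(-1, Pow(34, Rational(1, 2))))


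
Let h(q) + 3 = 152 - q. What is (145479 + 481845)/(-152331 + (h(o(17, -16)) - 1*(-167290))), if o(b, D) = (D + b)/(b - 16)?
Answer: 627324/15107 ≈ 41.525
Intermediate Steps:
o(b, D) = (D + b)/(-16 + b)
h(q) = 149 - q (h(q) = -3 + (152 - q) = 149 - q)
(145479 + 481845)/(-152331 + (h(o(17, -16)) - 1*(-167290))) = (145479 + 481845)/(-152331 + ((149 - (-16 + 17)/(-16 + 17)) - 1*(-167290))) = 627324/(-152331 + ((149 - 1/1) + 167290)) = 627324/(-152331 + ((149 - 1) + 167290)) = 627324/(-152331 + (148 + 167290)) = 627324/(-152331 + 167438) = 627324/15107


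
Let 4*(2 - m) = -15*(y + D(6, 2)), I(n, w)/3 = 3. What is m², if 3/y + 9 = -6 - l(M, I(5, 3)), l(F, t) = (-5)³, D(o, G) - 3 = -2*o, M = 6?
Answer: 7756225/7744 ≈ 1001.6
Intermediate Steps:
D(o, G) = 3 - 2*o
I(n, w) = 9 (I(n, w) = 3*3 = 9)
l(F, t) = -125
y = 3/110 (y = 3/(-9 + (-6 - 1*(-125))) = 3/(-9 + (-6 + 125)) = 3/(-9 + 119) = 3/110 ≈ 0.027273)
m = -2785/88 (m = 2 - (-15)*(3/110 + (3 - 2*6))/4 = 2 - (-15)*(3/110 + (3 - 12))/4 = 2 - (-15)*(3/110 - 9)/4 = 2 - (-15)*(-987)/(4*110) = 2 - ¼*2961/22 = 2 - 2961/88 = -2785/88 ≈ -31.648)
m² = (-2785/88)² = 7756225/7744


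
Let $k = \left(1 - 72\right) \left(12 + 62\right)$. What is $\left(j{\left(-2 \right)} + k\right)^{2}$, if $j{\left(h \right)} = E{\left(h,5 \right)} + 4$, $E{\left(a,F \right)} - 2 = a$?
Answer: $27562500$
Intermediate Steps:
$E{\left(a,F \right)} = 2 + a$
$k = -5254$ ($k = \left(-71\right) 74 = -5254$)
$j{\left(h \right)} = 6 + h$ ($j{\left(h \right)} = \left(2 + h\right) + 4 = 6 + h$)
$\left(j{\left(-2 \right)} + k\right)^{2} = \left(\left(6 - 2\right) - 5254\right)^{2} = \left(4 - 5254\right)^{2} = \left(-5250\right)^{2} = 27562500$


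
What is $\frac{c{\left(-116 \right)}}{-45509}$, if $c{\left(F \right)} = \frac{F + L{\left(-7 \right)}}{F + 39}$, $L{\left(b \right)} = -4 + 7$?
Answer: $- \frac{113}{3504193} \approx -3.2247 \cdot 10^{-5}$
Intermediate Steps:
$L{\left(b \right)} = 3$
$c{\left(F \right)} = \frac{3 + F}{39 + F}$ ($c{\left(F \right)} = \frac{F + 3}{F + 39} = \frac{3 + F}{39 + F}$)
$\frac{c{\left(-116 \right)}}{-45509} = \frac{\frac{1}{39 - 116} \left(3 - 116\right)}{-45509} = \frac{1}{-77} \left(-113\right) \left(- \frac{1}{45509}\right) = \left(- \frac{1}{77}\right) \left(-113\right) \left(- \frac{1}{45509}\right) = \frac{113}{77} \left(- \frac{1}{45509}\right) = - \frac{113}{3504193}$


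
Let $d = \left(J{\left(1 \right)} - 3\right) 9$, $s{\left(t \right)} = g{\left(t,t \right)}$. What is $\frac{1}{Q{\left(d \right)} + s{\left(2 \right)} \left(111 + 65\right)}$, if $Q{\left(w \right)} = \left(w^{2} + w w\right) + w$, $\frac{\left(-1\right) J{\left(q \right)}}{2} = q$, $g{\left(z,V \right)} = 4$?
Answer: $\frac{1}{4709} \approx 0.00021236$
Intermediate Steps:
$J{\left(q \right)} = - 2 q$
$s{\left(t \right)} = 4$
$d = -45$ ($d = \left(\left(-2\right) 1 - 3\right) 9 = \left(-2 - 3\right) 9 = \left(-5\right) 9 = -45$)
$Q{\left(w \right)} = w + 2 w^{2}$ ($Q{\left(w \right)} = \left(w^{2} + w^{2}\right) + w = 2 w^{2} + w = w + 2 w^{2}$)
$\frac{1}{Q{\left(d \right)} + s{\left(2 \right)} \left(111 + 65\right)} = \frac{1}{- 45 \left(1 + 2 \left(-45\right)\right) + 4 \left(111 + 65\right)} = \frac{1}{- 45 \left(1 - 90\right) + 4 \cdot 176} = \frac{1}{\left(-45\right) \left(-89\right) + 704} = \frac{1}{4005 + 704} = \frac{1}{4709}$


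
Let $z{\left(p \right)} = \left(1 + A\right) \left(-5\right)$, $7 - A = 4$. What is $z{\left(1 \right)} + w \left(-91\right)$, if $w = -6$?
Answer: $526$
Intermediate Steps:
$A = 3$ ($A = 7 - 4 = 3$)
$z{\left(p \right)} = -20$ ($z{\left(p \right)} = \left(1 + 3\right) \left(-5\right) = 4 \left(-5\right) = -20$)
$z{\left(1 \right)} + w \left(-91\right) = -20 - -546 = -20 + 546 = 526$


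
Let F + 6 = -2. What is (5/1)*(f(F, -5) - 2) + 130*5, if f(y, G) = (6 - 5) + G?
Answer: 620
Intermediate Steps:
F = -8 (F = -6 - 2 = -8)
f(y, G) = 1 + G
(5/1)*(f(F, -5) - 2) + 130*5 = (5/1)*((1 - 5) - 2) + 130*5 = (5*1)*(-4 - 2) + 650 = 5*(-6) + 650 = -30 + 650 = 620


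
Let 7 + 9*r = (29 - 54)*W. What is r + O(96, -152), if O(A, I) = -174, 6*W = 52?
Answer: -5369/27 ≈ -198.85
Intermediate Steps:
W = 26/3 (W = (⅙)*52 = 26/3 ≈ 8.6667)
r = -671/27 (r = -7/9 + ((29 - 54)*(26/3))/9 = -7/9 + (-25*26/3)/9 = -7/9 + (⅑)*(-650/3) = -7/9 - 650/27 = -671/27 ≈ -24.852)
r + O(96, -152) = -671/27 - 174 = -5369/27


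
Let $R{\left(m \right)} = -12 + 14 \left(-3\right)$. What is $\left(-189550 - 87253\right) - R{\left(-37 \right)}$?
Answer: $-276749$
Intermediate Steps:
$R{\left(m \right)} = -54$ ($R{\left(m \right)} = -12 - 42 = -54$)
$\left(-189550 - 87253\right) - R{\left(-37 \right)} = \left(-189550 - 87253\right) - -54 = \left(-189550 - 87253\right) + 54 = -276803 + 54 = -276749$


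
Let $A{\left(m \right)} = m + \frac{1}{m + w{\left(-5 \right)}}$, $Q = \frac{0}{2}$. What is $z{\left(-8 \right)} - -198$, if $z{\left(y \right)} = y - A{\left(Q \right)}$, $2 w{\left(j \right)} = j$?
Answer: $\frac{952}{5} \approx 190.4$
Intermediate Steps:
$w{\left(j \right)} = \frac{j}{2}$
$Q = 0$ ($Q = 0 \cdot \frac{1}{2} = 0$)
$A{\left(m \right)} = m + \frac{1}{- \frac{5}{2} + m}$ ($A{\left(m \right)} = m + \frac{1}{m + \frac{1}{2} \left(-5\right)} = m + \frac{1}{m - \frac{5}{2}} = m + \frac{1}{- \frac{5}{2} + m}$)
$z{\left(y \right)} = \frac{2}{5} + y$ ($z{\left(y \right)} = y - \frac{2 - 0 + 2 \cdot 0^{2}}{-5 + 2 \cdot 0} = y - \frac{2 + 0 + 2 \cdot 0}{-5 + 0} = y - \frac{2 + 0 + 0}{-5} = y - \left(- \frac{1}{5}\right) 2 = y - - \frac{2}{5} = y + \frac{2}{5} = \frac{2}{5} + y$)
$z{\left(-8 \right)} - -198 = \left(\frac{2}{5} - 8\right) - -198 = - \frac{38}{5} + 198 = \frac{952}{5}$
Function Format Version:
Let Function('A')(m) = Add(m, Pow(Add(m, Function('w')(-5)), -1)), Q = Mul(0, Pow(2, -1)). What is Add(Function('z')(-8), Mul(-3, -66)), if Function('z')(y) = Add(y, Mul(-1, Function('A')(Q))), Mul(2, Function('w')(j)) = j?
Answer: Rational(952, 5) ≈ 190.40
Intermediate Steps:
Function('w')(j) = Mul(Rational(1, 2), j)
Q = 0 (Q = Mul(0, Rational(1, 2)) = 0)
Function('A')(m) = Add(m, Pow(Add(Rational(-5, 2), m), -1)) (Function('A')(m) = Add(m, Pow(Add(m, Mul(Rational(1, 2), -5)), -1)) = Add(m, Pow(Add(m, Rational(-5, 2)), -1)) = Add(m, Pow(Add(Rational(-5, 2), m), -1)))
Function('z')(y) = Add(Rational(2, 5), y) (Function('z')(y) = Add(y, Mul(-1, Mul(Pow(Add(-5, Mul(2, 0)), -1), Add(2, Mul(-5, 0), Mul(2, Pow(0, 2)))))) = Add(y, Mul(-1, Mul(Pow(Add(-5, 0), -1), Add(2, 0, Mul(2, 0))))) = Add(y, Mul(-1, Mul(Pow(-5, -1), Add(2, 0, 0)))) = Add(y, Mul(-1, Mul(Rational(-1, 5), 2))) = Add(y, Mul(-1, Rational(-2, 5))) = Add(y, Rational(2, 5)) = Add(Rational(2, 5), y))
Add(Function('z')(-8), Mul(-3, -66)) = Add(Add(Rational(2, 5), -8), Mul(-3, -66)) = Add(Rational(-38, 5), 198) = Rational(952, 5)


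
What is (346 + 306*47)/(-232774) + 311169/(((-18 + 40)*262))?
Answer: 36173580307/670854668 ≈ 53.922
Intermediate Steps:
(346 + 306*47)/(-232774) + 311169/(((-18 + 40)*262)) = (346 + 14382)*(-1/232774) + 311169/((22*262)) = 14728*(-1/232774) + 311169/5764 = -7364/116387 + 311169*(1/5764) = -7364/116387 + 311169/5764 = 36173580307/670854668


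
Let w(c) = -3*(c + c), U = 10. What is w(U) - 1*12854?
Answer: -12914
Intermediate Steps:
w(c) = -6*c
w(U) - 1*12854 = -6*10 - 1*12854 = -60 - 12854 = -12914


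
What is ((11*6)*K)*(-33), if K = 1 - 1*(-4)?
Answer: -10890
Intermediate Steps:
K = 5 (K = 1 + 4 = 5)
((11*6)*K)*(-33) = ((11*6)*5)*(-33) = (66*5)*(-33) = 330*(-33) = -10890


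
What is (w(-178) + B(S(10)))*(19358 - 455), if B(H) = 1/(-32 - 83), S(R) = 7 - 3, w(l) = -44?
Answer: -95668083/115 ≈ -8.3190e+5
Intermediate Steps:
S(R) = 4
B(H) = -1/115 (B(H) = 1/(-115) = -1/115)
(w(-178) + B(S(10)))*(19358 - 455) = (-44 - 1/115)*(19358 - 455) = -5061/115*18903 = -95668083/115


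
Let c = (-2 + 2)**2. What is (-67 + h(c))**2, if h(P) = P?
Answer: 4489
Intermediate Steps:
c = 0 (c = 0**2 = 0)
(-67 + h(c))**2 = (-67 + 0)**2 = (-67)**2 = 4489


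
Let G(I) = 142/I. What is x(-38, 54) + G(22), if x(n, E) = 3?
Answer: 104/11 ≈ 9.4545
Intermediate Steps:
x(-38, 54) + G(22) = 3 + 142/22 = 3 + 142*(1/22) = 3 + 71/11 = 104/11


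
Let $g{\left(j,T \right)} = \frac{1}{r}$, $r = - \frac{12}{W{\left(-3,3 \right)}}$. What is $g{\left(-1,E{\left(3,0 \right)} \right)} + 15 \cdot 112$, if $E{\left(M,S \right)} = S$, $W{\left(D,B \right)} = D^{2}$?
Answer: $\frac{6717}{4} \approx 1679.3$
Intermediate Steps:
$r = - \frac{4}{3}$ ($r = - \frac{12}{\left(-3\right)^{2}} = - \frac{12}{9} = \left(-12\right) \frac{1}{9} = - \frac{4}{3} \approx -1.3333$)
$g{\left(j,T \right)} = - \frac{3}{4}$ ($g{\left(j,T \right)} = \frac{1}{- \frac{4}{3}} = - \frac{3}{4}$)
$g{\left(-1,E{\left(3,0 \right)} \right)} + 15 \cdot 112 = - \frac{3}{4} + 15 \cdot 112 = - \frac{3}{4} + 1680 = \frac{6717}{4}$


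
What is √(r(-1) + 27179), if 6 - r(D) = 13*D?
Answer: 3*√3022 ≈ 164.92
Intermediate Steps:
r(D) = 6 - 13*D
√(r(-1) + 27179) = √((6 - 13*(-1)) + 27179) = √((6 + 13) + 27179) = √(19 + 27179) = √27198 = 3*√3022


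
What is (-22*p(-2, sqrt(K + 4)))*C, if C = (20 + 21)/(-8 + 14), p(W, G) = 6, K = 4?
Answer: -902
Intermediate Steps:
C = 41/6 ≈ 6.8333
(-22*p(-2, sqrt(K + 4)))*C = -22*6*(41/6) = -132*41/6 = -902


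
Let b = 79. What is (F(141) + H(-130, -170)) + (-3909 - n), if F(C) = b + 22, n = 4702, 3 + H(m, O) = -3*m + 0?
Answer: -8123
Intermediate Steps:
H(m, O) = -3 - 3*m (H(m, O) = -3 + (-3*m + 0) = -3 - 3*m)
F(C) = 101 (F(C) = 79 + 22 = 101)
(F(141) + H(-130, -170)) + (-3909 - n) = (101 + (-3 - 3*(-130))) + (-3909 - 1*4702) = (101 + (-3 + 390)) + (-3909 - 4702) = (101 + 387) - 8611 = 488 - 8611 = -8123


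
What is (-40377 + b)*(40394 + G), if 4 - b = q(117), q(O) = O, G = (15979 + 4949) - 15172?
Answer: -1868613500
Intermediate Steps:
G = 5756 (G = 20928 - 15172 = 5756)
b = -113 (b = 4 - 1*117 = 4 - 117 = -113)
(-40377 + b)*(40394 + G) = (-40377 - 113)*(40394 + 5756) = -40490*46150 = -1868613500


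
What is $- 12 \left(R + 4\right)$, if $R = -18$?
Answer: $168$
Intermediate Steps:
$- 12 \left(R + 4\right) = - 12 \left(-18 + 4\right) = \left(-12\right) \left(-14\right) = 168$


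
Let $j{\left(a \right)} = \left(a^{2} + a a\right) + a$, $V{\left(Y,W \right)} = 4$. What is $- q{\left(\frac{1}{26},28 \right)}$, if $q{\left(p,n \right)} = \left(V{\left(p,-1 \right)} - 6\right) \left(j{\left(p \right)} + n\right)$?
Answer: $\frac{9478}{169} \approx 56.083$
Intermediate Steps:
$j{\left(a \right)} = a + 2 a^{2}$ ($j{\left(a \right)} = \left(a^{2} + a^{2}\right) + a = 2 a^{2} + a = a + 2 a^{2}$)
$q{\left(p,n \right)} = - 2 n - 2 p \left(1 + 2 p\right)$ ($q{\left(p,n \right)} = \left(4 - 6\right) \left(p \left(1 + 2 p\right) + n\right) = \left(4 - 6\right) \left(n + p \left(1 + 2 p\right)\right) = - 2 \left(n + p \left(1 + 2 p\right)\right) = - 2 n - 2 p \left(1 + 2 p\right)$)
$- q{\left(\frac{1}{26},28 \right)} = - (\left(-2\right) 28 - \frac{2 \left(1 + \frac{2}{26}\right)}{26}) = - (-56 - \frac{1 + 2 \cdot \frac{1}{26}}{13}) = - (-56 - \frac{1 + \frac{1}{13}}{13}) = - (-56 - \frac{1}{13} \cdot \frac{14}{13}) = - (-56 - \frac{14}{169}) = \left(-1\right) \left(- \frac{9478}{169}\right) = \frac{9478}{169}$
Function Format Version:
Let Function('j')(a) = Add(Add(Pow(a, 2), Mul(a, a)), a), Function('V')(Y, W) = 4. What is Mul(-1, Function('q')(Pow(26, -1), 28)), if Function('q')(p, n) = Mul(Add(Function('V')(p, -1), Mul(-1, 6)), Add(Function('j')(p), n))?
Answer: Rational(9478, 169) ≈ 56.083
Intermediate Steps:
Function('j')(a) = Add(a, Mul(2, Pow(a, 2))) (Function('j')(a) = Add(Add(Pow(a, 2), Pow(a, 2)), a) = Add(Mul(2, Pow(a, 2)), a) = Add(a, Mul(2, Pow(a, 2))))
Function('q')(p, n) = Add(Mul(-2, n), Mul(-2, p, Add(1, Mul(2, p)))) (Function('q')(p, n) = Mul(Add(4, Mul(-1, 6)), Add(Mul(p, Add(1, Mul(2, p))), n)) = Mul(Add(4, -6), Add(n, Mul(p, Add(1, Mul(2, p))))) = Mul(-2, Add(n, Mul(p, Add(1, Mul(2, p))))) = Add(Mul(-2, n), Mul(-2, p, Add(1, Mul(2, p)))))
Mul(-1, Function('q')(Pow(26, -1), 28)) = Mul(-1, Add(Mul(-2, 28), Mul(-2, Pow(26, -1), Add(1, Mul(2, Pow(26, -1)))))) = Mul(-1, Add(-56, Mul(-2, Rational(1, 26), Add(1, Mul(2, Rational(1, 26)))))) = Mul(-1, Add(-56, Mul(-2, Rational(1, 26), Add(1, Rational(1, 13))))) = Mul(-1, Add(-56, Mul(-2, Rational(1, 26), Rational(14, 13)))) = Mul(-1, Add(-56, Rational(-14, 169))) = Mul(-1, Rational(-9478, 169)) = Rational(9478, 169)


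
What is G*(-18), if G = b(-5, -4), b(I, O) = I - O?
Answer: 18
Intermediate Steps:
G = -1 (G = -5 - 1*(-4) = -5 + 4 = -1)
G*(-18) = -1*(-18) = 18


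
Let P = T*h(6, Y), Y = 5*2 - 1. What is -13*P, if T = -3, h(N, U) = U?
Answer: 351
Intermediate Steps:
Y = 9 (Y = 10 - 1 = 9)
P = -27 (P = -3*9 = -27)
-13*P = -13*(-27) = 351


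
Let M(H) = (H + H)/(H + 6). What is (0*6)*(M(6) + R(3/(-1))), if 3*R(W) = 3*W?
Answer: 0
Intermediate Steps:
R(W) = W (R(W) = (3*W)/3 = W)
M(H) = 2*H/(6 + H) (M(H) = (2*H)/(6 + H) = 2*H/(6 + H))
(0*6)*(M(6) + R(3/(-1))) = (0*6)*(2*6/(6 + 6) + 3/(-1)) = 0*(2*6/12 + 3*(-1)) = 0*(2*6*(1/12) - 3) = 0*(1 - 3) = 0*(-2) = 0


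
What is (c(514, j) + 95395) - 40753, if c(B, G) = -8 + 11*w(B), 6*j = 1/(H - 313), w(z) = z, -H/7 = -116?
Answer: 60288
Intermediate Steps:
H = 812 (H = -7*(-116) = 812)
j = 1/2994 (j = 1/(6*(812 - 313)) = (1/6)/499 = (1/6)*(1/499) = 1/2994 ≈ 0.00033400)
c(B, G) = -8 + 11*B
(c(514, j) + 95395) - 40753 = ((-8 + 11*514) + 95395) - 40753 = ((-8 + 5654) + 95395) - 40753 = (5646 + 95395) - 40753 = 101041 - 40753 = 60288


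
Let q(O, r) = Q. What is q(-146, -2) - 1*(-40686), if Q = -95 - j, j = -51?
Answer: 40642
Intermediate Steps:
Q = -44 (Q = -95 - 1*(-51) = -95 + 51 = -44)
q(O, r) = -44
q(-146, -2) - 1*(-40686) = -44 - 1*(-40686) = -44 + 40686 = 40642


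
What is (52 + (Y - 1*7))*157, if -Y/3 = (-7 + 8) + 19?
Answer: -2355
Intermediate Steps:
Y = -60 (Y = -3*((-7 + 8) + 19) = -3*(1 + 19) = -3*20 = -60)
(52 + (Y - 1*7))*157 = (52 + (-60 - 1*7))*157 = (52 + (-60 - 7))*157 = (52 - 67)*157 = -15*157 = -2355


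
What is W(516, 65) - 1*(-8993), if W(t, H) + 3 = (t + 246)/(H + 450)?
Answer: 4630612/515 ≈ 8991.5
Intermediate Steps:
W(t, H) = -3 + (246 + t)/(450 + H) (W(t, H) = -3 + (t + 246)/(H + 450) = -3 + (246 + t)/(450 + H))
W(516, 65) - 1*(-8993) = (-1104 + 516 - 3*65)/(450 + 65) - 1*(-8993) = (-1104 + 516 - 195)/515 + 8993 = (1/515)*(-783) + 8993 = -783/515 + 8993 = 4630612/515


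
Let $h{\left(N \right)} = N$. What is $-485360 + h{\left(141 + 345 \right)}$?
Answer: $-484874$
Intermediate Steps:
$-485360 + h{\left(141 + 345 \right)} = -485360 + \left(141 + 345\right) = -485360 + 486 = -484874$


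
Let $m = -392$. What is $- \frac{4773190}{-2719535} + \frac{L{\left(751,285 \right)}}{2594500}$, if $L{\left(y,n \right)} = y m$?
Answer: $\frac{579171605364}{352791677875} \approx 1.6417$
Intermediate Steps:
$L{\left(y,n \right)} = - 392 y$ ($L{\left(y,n \right)} = y \left(-392\right) = - 392 y$)
$- \frac{4773190}{-2719535} + \frac{L{\left(751,285 \right)}}{2594500} = - \frac{4773190}{-2719535} + \frac{\left(-392\right) 751}{2594500} = \left(-4773190\right) \left(- \frac{1}{2719535}\right) - \frac{73598}{648625} = \frac{954638}{543907} - \frac{73598}{648625} = \frac{579171605364}{352791677875}$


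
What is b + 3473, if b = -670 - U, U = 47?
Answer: 2756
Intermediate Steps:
b = -717 (b = -670 - 1*47 = -670 - 47 = -717)
b + 3473 = -717 + 3473 = 2756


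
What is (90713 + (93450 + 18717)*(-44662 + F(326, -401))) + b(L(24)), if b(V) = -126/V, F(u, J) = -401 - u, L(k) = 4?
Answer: -10182114563/2 ≈ -5.0911e+9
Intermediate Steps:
(90713 + (93450 + 18717)*(-44662 + F(326, -401))) + b(L(24)) = (90713 + (93450 + 18717)*(-44662 + (-401 - 1*326))) - 126/4 = (90713 + 112167*(-44662 + (-401 - 326))) - 126*¼ = (90713 + 112167*(-44662 - 727)) - 63/2 = (90713 + 112167*(-45389)) - 63/2 = (90713 - 5091147963) - 63/2 = -5091057250 - 63/2 = -10182114563/2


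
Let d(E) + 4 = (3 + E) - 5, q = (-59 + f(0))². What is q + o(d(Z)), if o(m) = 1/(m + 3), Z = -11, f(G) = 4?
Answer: 42349/14 ≈ 3024.9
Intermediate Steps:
q = 3025 (q = (-59 + 4)² = (-55)² = 3025)
d(E) = -6 + E (d(E) = -4 + ((3 + E) - 5) = -4 + (-2 + E) = -6 + E)
o(m) = 1/(3 + m)
q + o(d(Z)) = 3025 + 1/(3 + (-6 - 11)) = 3025 + 1/(3 - 17) = 3025 + 1/(-14) = 3025 - 1/14 = 42349/14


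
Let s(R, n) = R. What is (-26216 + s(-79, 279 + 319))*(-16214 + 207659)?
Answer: -5034046275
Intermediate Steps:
(-26216 + s(-79, 279 + 319))*(-16214 + 207659) = (-26216 - 79)*(-16214 + 207659) = -26295*191445 = -5034046275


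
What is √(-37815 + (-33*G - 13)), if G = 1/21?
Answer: 3*I*√205961/7 ≈ 194.5*I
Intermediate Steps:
G = 1/21 ≈ 0.047619
√(-37815 + (-33*G - 13)) = √(-37815 + (-33*1/21 - 13)) = √(-37815 + (-11/7 - 13)) = √(-37815 - 102/7) = √(-264807/7) = 3*I*√205961/7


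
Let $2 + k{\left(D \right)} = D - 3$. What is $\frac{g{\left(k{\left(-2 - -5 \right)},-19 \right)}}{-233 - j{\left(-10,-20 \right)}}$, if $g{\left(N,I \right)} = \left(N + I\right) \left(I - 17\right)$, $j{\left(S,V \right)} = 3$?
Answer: $- \frac{189}{59} \approx -3.2034$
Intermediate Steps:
$k{\left(D \right)} = -5 + D$ ($k{\left(D \right)} = -2 + \left(D - 3\right) = -2 + \left(-3 + D\right) = -5 + D$)
$g{\left(N,I \right)} = \left(-17 + I\right) \left(I + N\right)$ ($g{\left(N,I \right)} = \left(I + N\right) \left(-17 + I\right) = \left(-17 + I\right) \left(I + N\right)$)
$\frac{g{\left(k{\left(-2 - -5 \right)},-19 \right)}}{-233 - j{\left(-10,-20 \right)}} = \frac{\left(-19\right)^{2} - -323 - 17 \left(-5 - -3\right) - 19 \left(-5 - -3\right)}{-233 - 3} = \frac{361 + 323 - 17 \left(-5 + \left(-2 + 5\right)\right) - 19 \left(-5 + \left(-2 + 5\right)\right)}{-233 - 3} = \frac{361 + 323 - 17 \left(-5 + 3\right) - 19 \left(-5 + 3\right)}{-236} = \left(361 + 323 - -34 - -38\right) \left(- \frac{1}{236}\right) = \left(361 + 323 + 34 + 38\right) \left(- \frac{1}{236}\right) = 756 \left(- \frac{1}{236}\right) = - \frac{189}{59}$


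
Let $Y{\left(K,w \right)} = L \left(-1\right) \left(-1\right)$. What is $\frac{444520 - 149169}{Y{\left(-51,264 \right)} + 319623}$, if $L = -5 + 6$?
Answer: $\frac{295351}{319624} \approx 0.92406$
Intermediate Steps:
$L = 1$
$Y{\left(K,w \right)} = 1$ ($Y{\left(K,w \right)} = 1 \left(-1\right) \left(-1\right) = \left(-1\right) \left(-1\right) = 1$)
$\frac{444520 - 149169}{Y{\left(-51,264 \right)} + 319623} = \frac{444520 - 149169}{1 + 319623} = \frac{295351}{319624}$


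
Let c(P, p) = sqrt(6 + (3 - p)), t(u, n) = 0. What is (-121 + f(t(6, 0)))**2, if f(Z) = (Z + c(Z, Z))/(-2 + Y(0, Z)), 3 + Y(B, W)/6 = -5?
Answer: 36638809/2500 ≈ 14656.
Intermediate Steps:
Y(B, W) = -48 (Y(B, W) = -18 + 6*(-5) = -18 - 30 = -48)
c(P, p) = sqrt(9 - p)
f(Z) = -Z/50 - sqrt(9 - Z)/50 (f(Z) = (Z + sqrt(9 - Z))/(-2 - 48) = (Z + sqrt(9 - Z))/(-50) = (Z + sqrt(9 - Z))*(-1/50) = -Z/50 - sqrt(9 - Z)/50)
(-121 + f(t(6, 0)))**2 = (-121 + (-1/50*0 - sqrt(9 - 1*0)/50))**2 = (-121 + (0 - sqrt(9 + 0)/50))**2 = (-121 + (0 - sqrt(9)/50))**2 = (-121 + (0 - 1/50*3))**2 = (-121 + (0 - 3/50))**2 = (-121 - 3/50)**2 = (-6053/50)**2 = 36638809/2500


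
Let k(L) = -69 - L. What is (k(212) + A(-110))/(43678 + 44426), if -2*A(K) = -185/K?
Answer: -12401/3876576 ≈ -0.0031990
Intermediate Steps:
A(K) = 185/(2*K) (A(K) = -(-185)/(2*K) = 185/(2*K))
(k(212) + A(-110))/(43678 + 44426) = ((-69 - 1*212) + (185/2)/(-110))/(43678 + 44426) = ((-69 - 212) + (185/2)*(-1/110))/88104 = (-281 - 37/44)*(1/88104) = -12401/44*1/88104 = -12401/3876576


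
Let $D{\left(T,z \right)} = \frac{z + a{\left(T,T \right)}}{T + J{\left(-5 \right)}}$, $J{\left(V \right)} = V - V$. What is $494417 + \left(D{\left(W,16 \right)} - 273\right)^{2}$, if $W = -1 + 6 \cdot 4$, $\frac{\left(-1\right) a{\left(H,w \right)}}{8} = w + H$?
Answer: $\frac{305516754}{529} \approx 5.7754 \cdot 10^{5}$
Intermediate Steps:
$J{\left(V \right)} = 0$
$a{\left(H,w \right)} = - 8 H - 8 w$ ($a{\left(H,w \right)} = - 8 \left(w + H\right) = - 8 \left(H + w\right) = - 8 H - 8 w$)
$W = 23$ ($W = -1 + 24 = 23$)
$D{\left(T,z \right)} = \frac{z - 16 T}{T}$ ($D{\left(T,z \right)} = \frac{z - 16 T}{T + 0} = \frac{z - 16 T}{T}$)
$494417 + \left(D{\left(W,16 \right)} - 273\right)^{2} = 494417 + \left(\left(-16 + \frac{16}{23}\right) - 273\right)^{2} = 494417 + \left(- \frac{352}{23} - 273\right)^{2} = 494417 + \left(- \frac{6631}{23}\right)^{2} = 494417 + \frac{43970161}{529} = \frac{305516754}{529}$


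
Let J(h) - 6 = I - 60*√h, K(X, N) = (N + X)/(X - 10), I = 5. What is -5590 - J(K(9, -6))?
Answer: -5601 + 60*I*√3 ≈ -5601.0 + 103.92*I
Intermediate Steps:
K(X, N) = (N + X)/(-10 + X)
J(h) = 11 - 60*√h (J(h) = 6 + (5 - 60*√h) = 11 - 60*√h)
-5590 - J(K(9, -6)) = -5590 - (11 - 60*I*√(-6 + 9)) = -5590 - (11 - 60*I*√3) = -5590 + (-11 + 60*I*√3) = -5601 + 60*I*√3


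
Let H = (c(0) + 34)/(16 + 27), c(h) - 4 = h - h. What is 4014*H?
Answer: 152532/43 ≈ 3547.3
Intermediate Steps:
c(h) = 4 (c(h) = 4 + (h - h) = 4 + 0 = 4)
H = 38/43 (H = (4 + 34)/(16 + 27) = 38/43 ≈ 0.88372)
4014*H = 4014*(38/43) = 152532/43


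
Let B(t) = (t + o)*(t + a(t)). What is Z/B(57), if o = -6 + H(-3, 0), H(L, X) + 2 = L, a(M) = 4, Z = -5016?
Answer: -2508/1403 ≈ -1.7876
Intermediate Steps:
H(L, X) = -2 + L
o = -11 (o = -6 + (-2 - 3) = -6 - 5 = -11)
B(t) = (-11 + t)*(4 + t) (B(t) = (t - 11)*(t + 4) = (-11 + t)*(4 + t))
Z/B(57) = -5016/(-44 + 57² - 7*57) = -5016/(-44 + 3249 - 399) = -5016/2806 = -5016*1/2806 = -2508/1403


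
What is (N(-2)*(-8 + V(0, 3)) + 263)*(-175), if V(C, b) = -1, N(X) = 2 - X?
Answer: -39725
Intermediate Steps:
(N(-2)*(-8 + V(0, 3)) + 263)*(-175) = ((2 - 1*(-2))*(-8 - 1) + 263)*(-175) = ((2 + 2)*(-9) + 263)*(-175) = (4*(-9) + 263)*(-175) = (-36 + 263)*(-175) = 227*(-175) = -39725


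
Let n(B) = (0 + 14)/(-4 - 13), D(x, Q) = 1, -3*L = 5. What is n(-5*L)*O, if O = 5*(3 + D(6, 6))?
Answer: -280/17 ≈ -16.471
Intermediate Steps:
L = -5/3 (L = -⅓*5 = -5/3 ≈ -1.6667)
n(B) = -14/17 (n(B) = 14/(-17) = 14*(-1/17) = -14/17)
O = 20 (O = 5*(3 + 1) = 5*4 = 20)
n(-5*L)*O = -14/17*20 = -280/17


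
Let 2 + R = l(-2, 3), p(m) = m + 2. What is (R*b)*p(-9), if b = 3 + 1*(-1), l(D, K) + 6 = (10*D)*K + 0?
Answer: 952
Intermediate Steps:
p(m) = 2 + m
l(D, K) = -6 + 10*D*K (l(D, K) = -6 + ((10*D)*K + 0) = -6 + (10*D*K + 0) = -6 + 10*D*K)
R = -68 (R = -2 + (-6 + 10*(-2)*3) = -2 + (-6 - 60) = -2 - 66 = -68)
b = 2 (b = 3 - 1 = 2)
(R*b)*p(-9) = (-68*2)*(2 - 9) = -136*(-7) = 952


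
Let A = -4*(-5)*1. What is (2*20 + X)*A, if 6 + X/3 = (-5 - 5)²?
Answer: 6440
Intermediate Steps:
X = 282 (X = -18 + 3*(-5 - 5)² = -18 + 3*(-10)² = -18 + 3*100 = -18 + 300 = 282)
A = 20 (A = 20*1 = 20)
(2*20 + X)*A = (2*20 + 282)*20 = (40 + 282)*20 = 322*20 = 6440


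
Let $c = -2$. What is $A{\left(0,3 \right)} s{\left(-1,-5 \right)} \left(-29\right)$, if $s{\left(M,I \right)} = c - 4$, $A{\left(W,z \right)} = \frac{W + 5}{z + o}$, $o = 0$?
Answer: $290$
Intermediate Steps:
$A{\left(W,z \right)} = \frac{5 + W}{z}$ ($A{\left(W,z \right)} = \frac{W + 5}{z + 0} = \frac{5 + W}{z}$)
$s{\left(M,I \right)} = -6$ ($s{\left(M,I \right)} = -2 - 4 = -6$)
$A{\left(0,3 \right)} s{\left(-1,-5 \right)} \left(-29\right) = \frac{5 + 0}{3} \left(-6\right) \left(-29\right) = \frac{1}{3} \cdot 5 \left(-6\right) \left(-29\right) = \frac{5}{3} \left(-6\right) \left(-29\right) = \left(-10\right) \left(-29\right) = 290$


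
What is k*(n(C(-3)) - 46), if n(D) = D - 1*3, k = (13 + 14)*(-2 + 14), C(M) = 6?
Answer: -13932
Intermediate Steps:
k = 324 (k = 27*12 = 324)
n(D) = -3 + D (n(D) = D - 3 = -3 + D)
k*(n(C(-3)) - 46) = 324*((-3 + 6) - 46) = 324*(3 - 46) = 324*(-43) = -13932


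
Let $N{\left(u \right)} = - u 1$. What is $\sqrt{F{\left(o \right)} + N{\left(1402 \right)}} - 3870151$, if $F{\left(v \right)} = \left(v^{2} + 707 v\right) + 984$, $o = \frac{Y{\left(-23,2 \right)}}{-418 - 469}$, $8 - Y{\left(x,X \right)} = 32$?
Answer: $-3870151 + \frac{5 i \sqrt{12552730}}{887} \approx -3.8702 \cdot 10^{6} + 19.972 i$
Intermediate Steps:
$N{\left(u \right)} = - u$
$Y{\left(x,X \right)} = -24$ ($Y{\left(x,X \right)} = 8 - 32 = -24$)
$o = \frac{24}{887}$ ($o = - \frac{24}{-418 - 469} = - \frac{24}{-887} = \left(-24\right) \left(- \frac{1}{887}\right) = \frac{24}{887} \approx 0.027057$)
$F{\left(v \right)} = 984 + v^{2} + 707 v$
$\sqrt{F{\left(o \right)} + N{\left(1402 \right)}} - 3870151 = \sqrt{\left(984 + \left(\frac{24}{887}\right)^{2} + 707 \cdot \frac{24}{887}\right) - 1402} - 3870151 = \sqrt{\left(984 + \frac{576}{786769} + \frac{16968}{887}\right) - 1402} - 3870151 = \sqrt{\frac{789231888}{786769} - 1402} - 3870151 = \sqrt{- \frac{313818250}{786769}} - 3870151 = \frac{5 i \sqrt{12552730}}{887} - 3870151 = -3870151 + \frac{5 i \sqrt{12552730}}{887}$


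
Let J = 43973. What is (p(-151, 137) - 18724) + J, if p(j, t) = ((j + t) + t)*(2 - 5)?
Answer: 24880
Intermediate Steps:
p(j, t) = -6*t - 3*j (p(j, t) = (j + 2*t)*(-3) = -6*t - 3*j)
(p(-151, 137) - 18724) + J = ((-6*137 - 3*(-151)) - 18724) + 43973 = ((-822 + 453) - 18724) + 43973 = (-369 - 18724) + 43973 = -19093 + 43973 = 24880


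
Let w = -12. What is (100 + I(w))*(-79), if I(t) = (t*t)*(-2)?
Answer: 14852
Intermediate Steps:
I(t) = -2*t² (I(t) = t²*(-2) = -2*t²)
(100 + I(w))*(-79) = (100 - 2*(-12)²)*(-79) = (100 - 2*144)*(-79) = (100 - 288)*(-79) = -188*(-79) = 14852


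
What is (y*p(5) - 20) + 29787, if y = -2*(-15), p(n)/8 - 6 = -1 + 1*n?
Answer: 32167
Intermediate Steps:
p(n) = 40 + 8*n (p(n) = 48 + 8*(-1 + 1*n) = 48 + 8*(-1 + n) = 48 + (-8 + 8*n) = 40 + 8*n)
y = 30
(y*p(5) - 20) + 29787 = (30*(40 + 8*5) - 20) + 29787 = (30*(40 + 40) - 20) + 29787 = (30*80 - 20) + 29787 = (2400 - 20) + 29787 = 2380 + 29787 = 32167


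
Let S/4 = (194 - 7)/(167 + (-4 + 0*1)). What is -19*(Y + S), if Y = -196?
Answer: 592800/163 ≈ 3636.8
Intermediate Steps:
S = 748/163 (S = 4*((194 - 7)/(167 + (-4 + 0*1))) = 4*(187/(167 + (-4 + 0))) = 4*(187/(167 - 4)) = 4*(187/163) = 748/163 ≈ 4.5890)
-19*(Y + S) = -19*(-196 + 748/163) = -19*(-31200/163) = 592800/163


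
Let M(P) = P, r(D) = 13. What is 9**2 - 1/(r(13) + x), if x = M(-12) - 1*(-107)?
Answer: 8747/108 ≈ 80.991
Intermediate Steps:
x = 95 (x = -12 - 1*(-107) = -12 + 107 = 95)
9**2 - 1/(r(13) + x) = 9**2 - 1/(13 + 95) = 81 - 1/108 = 8747/108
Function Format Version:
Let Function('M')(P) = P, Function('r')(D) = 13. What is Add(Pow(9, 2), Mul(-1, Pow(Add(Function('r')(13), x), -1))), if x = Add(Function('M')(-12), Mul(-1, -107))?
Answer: Rational(8747, 108) ≈ 80.991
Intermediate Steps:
x = 95 (x = Add(-12, Mul(-1, -107)) = Add(-12, 107) = 95)
Add(Pow(9, 2), Mul(-1, Pow(Add(Function('r')(13), x), -1))) = Add(Pow(9, 2), Mul(-1, Pow(Add(13, 95), -1))) = Add(81, Mul(-1, Pow(108, -1))) = Add(81, Mul(-1, Rational(1, 108))) = Add(81, Rational(-1, 108)) = Rational(8747, 108)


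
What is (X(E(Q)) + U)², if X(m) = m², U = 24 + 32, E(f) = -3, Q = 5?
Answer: 4225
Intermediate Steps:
U = 56
(X(E(Q)) + U)² = ((-3)² + 56)² = (9 + 56)² = 65² = 4225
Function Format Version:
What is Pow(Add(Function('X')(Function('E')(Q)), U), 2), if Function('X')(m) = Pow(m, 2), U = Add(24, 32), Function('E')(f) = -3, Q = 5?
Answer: 4225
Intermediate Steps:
U = 56
Pow(Add(Function('X')(Function('E')(Q)), U), 2) = Pow(Add(Pow(-3, 2), 56), 2) = Pow(Add(9, 56), 2) = Pow(65, 2) = 4225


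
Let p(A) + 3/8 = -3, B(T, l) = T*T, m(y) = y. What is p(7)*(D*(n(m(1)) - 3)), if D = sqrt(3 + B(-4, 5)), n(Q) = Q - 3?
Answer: 135*sqrt(19)/8 ≈ 73.556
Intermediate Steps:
B(T, l) = T**2
p(A) = -27/8 (p(A) = -3/8 - 3 = -27/8)
n(Q) = -3 + Q
D = sqrt(19) (D = sqrt(3 + (-4)**2) = sqrt(3 + 16) = sqrt(19) ≈ 4.3589)
p(7)*(D*(n(m(1)) - 3)) = -27*sqrt(19)*((-3 + 1) - 3)/8 = -27*sqrt(19)*(-2 - 3)/8 = -27*sqrt(19)*(-5)/8 = -(-135)*sqrt(19)/8 = 135*sqrt(19)/8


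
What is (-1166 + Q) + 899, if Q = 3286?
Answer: 3019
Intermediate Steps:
(-1166 + Q) + 899 = (-1166 + 3286) + 899 = 2120 + 899 = 3019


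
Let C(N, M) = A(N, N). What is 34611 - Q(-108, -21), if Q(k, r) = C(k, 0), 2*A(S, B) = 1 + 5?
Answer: 34608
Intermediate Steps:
A(S, B) = 3 (A(S, B) = (1 + 5)/2 = (½)*6 = 3)
C(N, M) = 3
Q(k, r) = 3
34611 - Q(-108, -21) = 34611 - 1*3 = 34611 - 3 = 34608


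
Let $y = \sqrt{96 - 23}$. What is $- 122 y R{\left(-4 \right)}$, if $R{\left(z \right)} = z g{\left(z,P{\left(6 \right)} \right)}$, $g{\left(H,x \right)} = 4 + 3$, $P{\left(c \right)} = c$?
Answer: $3416 \sqrt{73} \approx 29186.0$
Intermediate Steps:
$g{\left(H,x \right)} = 7$
$R{\left(z \right)} = 7 z$ ($R{\left(z \right)} = z 7 = 7 z$)
$y = \sqrt{73} \approx 8.544$
$- 122 y R{\left(-4 \right)} = - 122 \sqrt{73} \cdot 7 \left(-4\right) = - 122 \sqrt{73} \left(-28\right) = 3416 \sqrt{73}$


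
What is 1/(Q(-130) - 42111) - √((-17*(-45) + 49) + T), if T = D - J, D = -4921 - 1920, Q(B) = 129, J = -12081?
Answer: -1/41982 - √6054 ≈ -77.807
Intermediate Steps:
D = -6841
T = 5240 (T = -6841 - 1*(-12081) = -6841 + 12081 = 5240)
1/(Q(-130) - 42111) - √((-17*(-45) + 49) + T) = 1/(129 - 42111) - √((-17*(-45) + 49) + 5240) = 1/(-41982) - √((765 + 49) + 5240) = -1/41982 - √(814 + 5240) = -1/41982 - √6054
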